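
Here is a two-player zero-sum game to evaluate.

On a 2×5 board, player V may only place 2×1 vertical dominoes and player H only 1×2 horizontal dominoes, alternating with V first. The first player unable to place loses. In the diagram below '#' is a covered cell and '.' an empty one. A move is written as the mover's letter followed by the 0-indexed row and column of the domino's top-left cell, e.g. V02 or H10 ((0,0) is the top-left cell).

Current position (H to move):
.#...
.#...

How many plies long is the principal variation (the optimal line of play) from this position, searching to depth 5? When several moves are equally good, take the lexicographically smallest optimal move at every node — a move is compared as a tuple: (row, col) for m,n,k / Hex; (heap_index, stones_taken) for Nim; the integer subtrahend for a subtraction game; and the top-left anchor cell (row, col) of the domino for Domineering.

PV length from [.#.../.#...]: 4 plies

p1 H@[.#.../.#...]: H02[.###./.#...]-1* H03[.#.##/.#...]-1 H12[.#.../.###.]-1 H13[.#.../.#.##]-1
p2 V@[.###./.#...]: V00[####./##...]-1 V04[.####/.#..#]+1*
p3 H@[.####/.#..#]: H12[.####/.####]-1*
p4 V@[.####/.####]: V00[#####/#####]+1*
p5 H@[#####/#####] terminal -1; root [.#.../.#...] d5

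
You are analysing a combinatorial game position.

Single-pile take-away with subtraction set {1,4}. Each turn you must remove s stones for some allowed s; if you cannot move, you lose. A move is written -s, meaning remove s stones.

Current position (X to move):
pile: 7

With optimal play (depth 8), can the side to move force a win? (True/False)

X winning at [7]: False

[7] X move#1: -1:-1/6*, -4:-1/3
[6] O move#2: -1:+1/5*, -4:+1/2
[5] X move#3: -1:-1/4*, -4:-1/1
[4] O move#4: -1:-1/3, -4:+1/0*
[0] end (terminal -1, X#5); searched 7 to 8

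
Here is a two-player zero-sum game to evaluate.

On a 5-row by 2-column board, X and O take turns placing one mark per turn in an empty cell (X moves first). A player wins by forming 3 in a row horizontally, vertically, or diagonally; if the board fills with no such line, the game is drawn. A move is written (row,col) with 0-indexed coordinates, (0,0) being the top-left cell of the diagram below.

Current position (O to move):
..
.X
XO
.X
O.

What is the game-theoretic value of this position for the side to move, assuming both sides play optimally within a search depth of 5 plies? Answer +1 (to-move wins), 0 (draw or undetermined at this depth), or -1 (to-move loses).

value(../.X/XO/.X/O., O) = 0

[../.X/XO/.X/O.] O move#1: (0,0):+0/O./.X/XO/.X/O.*, (0,1):-1/.O/.X/XO/.X/O., (1,0):+0/../OX/XO/.X/O., (3,0):+0/../.X/XO/OX/O., (4,1):-1/../.X/XO/.X/OO
[O./.X/XO/.X/O.] X move#2: (0,1):+0/OX/.X/XO/.X/O.*, (1,0):+0/O./XX/XO/.X/O., (3,0):+0/O./.X/XO/XX/O., (4,1):+0/O./.X/XO/.X/OX
[OX/.X/XO/.X/O.] O move#3: (1,0):+0/OX/OX/XO/.X/O.*, (3,0):+0/OX/.X/XO/OX/O., (4,1):+0/OX/.X/XO/.X/OO
[OX/OX/XO/.X/O.] X move#4: (3,0):+0/OX/OX/XO/XX/O.*, (4,1):+0/OX/OX/XO/.X/OX
[OX/OX/XO/XX/O.] O move#5: (4,1):+0/OX/OX/XO/XX/OO*
[OX/OX/XO/XX/OO] end (terminal +0, X#6); searched ../.X/XO/.X/O. to 5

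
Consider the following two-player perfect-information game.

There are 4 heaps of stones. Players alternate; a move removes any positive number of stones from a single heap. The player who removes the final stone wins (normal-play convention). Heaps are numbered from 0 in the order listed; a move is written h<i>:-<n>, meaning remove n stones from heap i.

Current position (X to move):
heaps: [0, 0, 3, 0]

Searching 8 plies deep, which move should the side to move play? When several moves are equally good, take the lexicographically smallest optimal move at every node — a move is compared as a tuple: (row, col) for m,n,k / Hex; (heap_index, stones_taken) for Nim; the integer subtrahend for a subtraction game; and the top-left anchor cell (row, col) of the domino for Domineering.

X's best at [(0,0,3,0)]: h2:-3

[(0,0,3,0)] X move#1: h2:-1:-1/(0,0,2,0), h2:-2:-1/(0,0,1,0), h2:-3:+1/(0,0,0,0)*
[(0,0,0,0)] end (terminal -1, O#2); searched (0,0,3,0) to 8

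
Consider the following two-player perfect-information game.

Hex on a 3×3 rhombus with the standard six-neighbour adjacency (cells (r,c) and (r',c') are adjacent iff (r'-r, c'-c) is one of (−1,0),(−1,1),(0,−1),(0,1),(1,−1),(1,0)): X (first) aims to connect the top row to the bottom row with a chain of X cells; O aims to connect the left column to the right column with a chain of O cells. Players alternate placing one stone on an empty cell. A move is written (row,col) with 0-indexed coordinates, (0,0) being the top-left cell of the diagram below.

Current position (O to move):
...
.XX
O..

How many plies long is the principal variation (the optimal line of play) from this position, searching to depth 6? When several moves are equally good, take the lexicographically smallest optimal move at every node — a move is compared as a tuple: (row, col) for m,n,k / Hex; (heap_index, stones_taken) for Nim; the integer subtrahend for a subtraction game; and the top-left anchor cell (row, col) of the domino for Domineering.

PV length from [.../.XX/O..]: 6 plies

p1 O@[.../.XX/O..]: (0,0)[O../.XX/O..]-1* (0,1)[.O./.XX/O..]-1 (0,2)[..O/.XX/O..]-1 (1,0)[.../OXX/O..]-1 (2,1)[.../.XX/OO.]-1 (2,2)[.../.XX/O.O]-1
p2 X@[O../.XX/O..]: (0,1)[OX./.XX/O..]+1* (0,2)[O.X/.XX/O..]+1 (1,0)[O../XXX/O..]+1 (2,1)[O../.XX/OX.]+1 (2,2)[O../.XX/O.X]+1
p3 O@[OX./.XX/O..]: (0,2)[OXO/.XX/O..]-1* (1,0)[OX./OXX/O..]-1 (2,1)[OX./.XX/OO.]-1 (2,2)[OX./.XX/O.O]-1
p4 X@[OXO/.XX/O..]: (1,0)[OXO/XXX/O..]+1* (2,1)[OXO/.XX/OX.]+1 (2,2)[OXO/.XX/O.X]+1
p5 O@[OXO/XXX/O..]: (2,1)[OXO/XXX/OO.]-1* (2,2)[OXO/XXX/O.O]-1
p6 X@[OXO/XXX/OO.]: (2,2)[OXO/XXX/OOX]+1*
p7 O@[OXO/XXX/OOX] terminal -1; root [.../.XX/O..] d6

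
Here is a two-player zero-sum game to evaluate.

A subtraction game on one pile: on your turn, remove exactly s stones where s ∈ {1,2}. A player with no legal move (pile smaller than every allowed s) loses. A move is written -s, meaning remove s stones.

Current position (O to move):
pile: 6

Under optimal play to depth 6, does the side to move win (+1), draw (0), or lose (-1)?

value(6, O) = -1

[6] O move#1: -1:-1/5*, -2:-1/4
[5] X move#2: -1:-1/4, -2:+1/3*
[3] O move#3: -1:-1/2*, -2:-1/1
[2] X move#4: -1:-1/1, -2:+1/0*
[0] end (terminal -1, O#5); searched 6 to 6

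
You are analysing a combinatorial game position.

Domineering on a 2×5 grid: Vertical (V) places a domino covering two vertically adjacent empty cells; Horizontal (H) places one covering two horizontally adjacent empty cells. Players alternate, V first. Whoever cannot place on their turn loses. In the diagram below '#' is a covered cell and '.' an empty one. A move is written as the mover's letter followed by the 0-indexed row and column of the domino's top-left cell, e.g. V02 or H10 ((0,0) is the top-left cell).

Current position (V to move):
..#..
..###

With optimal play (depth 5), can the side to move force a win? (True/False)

V winning at [..#../..###]: True

[..#../..###] V move#1: V00:+1/#.#../#.###*, V01:+1/.##../.####
[#.#../#.###] H move#2: H03:-1/#.###/#.###*
[#.###/#.###] V move#3: V01:+1/#####/#####*
[#####/#####] end (terminal -1, H#4); searched ..#../..### to 5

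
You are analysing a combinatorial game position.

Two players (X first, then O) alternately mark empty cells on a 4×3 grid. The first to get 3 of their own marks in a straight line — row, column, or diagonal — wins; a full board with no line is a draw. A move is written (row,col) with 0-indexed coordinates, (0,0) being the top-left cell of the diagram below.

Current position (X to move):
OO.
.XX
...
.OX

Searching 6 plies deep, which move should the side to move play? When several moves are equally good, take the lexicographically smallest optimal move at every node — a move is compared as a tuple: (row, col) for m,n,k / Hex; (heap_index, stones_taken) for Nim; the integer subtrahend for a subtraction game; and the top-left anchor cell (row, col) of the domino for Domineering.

p1 X@[OO./.XX/.../.OX]: (0,2)[OOX/.XX/.../.OX]+1* (1,0)[OO./XXX/.../.OX]+1 (2,0)[OO./.XX/X../.OX]-1 (2,1)[OO./.XX/.X./.OX]-1 (2,2)[OO./.XX/..X/.OX]+1 (3,0)[OO./.XX/.../XOX]-1
p2 O@[OOX/.XX/.../.OX]: (1,0)[OOX/OXX/.../.OX]-1* (2,0)[OOX/.XX/O../.OX]-1 (2,1)[OOX/.XX/.O./.OX]-1 (2,2)[OOX/.XX/..O/.OX]-1 (3,0)[OOX/.XX/.../OOX]-1
p3 X@[OOX/OXX/.../.OX]: (2,0)[OOX/OXX/X../.OX]+1* (2,1)[OOX/OXX/.X./.OX]-1 (2,2)[OOX/OXX/..X/.OX]+1 (3,0)[OOX/OXX/.../XOX]-1
p4 O@[OOX/OXX/X../.OX] terminal -1; root [OO./.XX/.../.OX] d6

X's best at [OO./.XX/.../.OX]: (0,2)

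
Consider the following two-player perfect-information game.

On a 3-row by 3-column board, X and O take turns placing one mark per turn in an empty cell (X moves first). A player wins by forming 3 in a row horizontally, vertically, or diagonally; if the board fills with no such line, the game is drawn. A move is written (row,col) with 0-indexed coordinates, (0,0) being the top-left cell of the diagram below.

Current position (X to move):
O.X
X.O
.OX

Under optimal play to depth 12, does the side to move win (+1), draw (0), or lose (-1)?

value(O.X/X.O/.OX, X) = 0

[O.X/X.O/.OX] X move#1: (0,1):+0/OXX/X.O/.OX*, (1,1):+0/O.X/XXO/.OX, (2,0):+0/O.X/X.O/XOX
[OXX/X.O/.OX] O move#2: (1,1):+0/OXX/XOO/.OX*, (2,0):+0/OXX/X.O/OOX
[OXX/XOO/.OX] X move#3: (2,0):+0/OXX/XOO/XOX*
[OXX/XOO/XOX] end (terminal +0, O#4); searched O.X/X.O/.OX to 12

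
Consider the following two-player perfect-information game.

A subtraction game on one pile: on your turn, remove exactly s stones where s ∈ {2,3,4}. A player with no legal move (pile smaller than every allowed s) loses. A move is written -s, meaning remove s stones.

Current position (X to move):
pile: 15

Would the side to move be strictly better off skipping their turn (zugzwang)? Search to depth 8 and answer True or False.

[15] X move#1: -2:+1/13*, -3:+1/12, -4:-1/11
[13] O move#2: -2:-1/11*, -3:-1/10, -4:-1/9
[11] X move#3: -2:-1/9, -3:-1/8, -4:+1/7*
[7] O move#4: -2:-1/5*, -3:-1/4, -4:-1/3
[5] X move#5: -2:-1/3, -3:-1/2, -4:+1/1*
[1] end (terminal -1, O#6); searched 15 to 8
if X skipped the turn, O would face:
~ [15] O move#1: -2:+1/13*, -3:+1/12, -4:-1/11
~ [13] X move#2: -2:-1/11*, -3:-1/10, -4:-1/9
~ [11] O move#3: -2:-1/9, -3:-1/8, -4:+1/7*
~ [7] X move#4: -2:-1/5*, -3:-1/4, -4:-1/3
~ [5] O move#5: -2:-1/3, -3:-1/2, -4:+1/1*
~ [1] end (terminal -1, X#6); searched 15 to 8
compare (X): move=+1 vs pass=-1

zugzwang(15, X) = False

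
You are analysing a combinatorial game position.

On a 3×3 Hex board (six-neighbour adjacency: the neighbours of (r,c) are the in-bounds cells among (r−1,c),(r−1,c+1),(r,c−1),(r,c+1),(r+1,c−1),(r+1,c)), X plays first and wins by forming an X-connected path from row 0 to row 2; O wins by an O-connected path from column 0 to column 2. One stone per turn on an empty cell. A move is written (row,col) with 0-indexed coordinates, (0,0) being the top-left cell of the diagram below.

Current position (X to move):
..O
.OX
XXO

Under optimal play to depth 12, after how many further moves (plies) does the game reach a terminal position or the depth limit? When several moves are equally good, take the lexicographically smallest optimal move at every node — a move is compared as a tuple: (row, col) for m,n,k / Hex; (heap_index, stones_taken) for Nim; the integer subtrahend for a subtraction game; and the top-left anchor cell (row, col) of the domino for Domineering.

PV length from [..O/.OX/XXO]: 3 plies

[..O/.OX/XXO] X move#1: (0,0):-1/X.O/.OX/XXO, (0,1):-1/.XO/.OX/XXO, (1,0):+1/..O/XOX/XXO*
[..O/XOX/XXO] O move#2: (0,0):-1/O.O/XOX/XXO*, (0,1):-1/.OO/XOX/XXO
[O.O/XOX/XXO] X move#3: (0,1):+1/OXO/XOX/XXO*
[OXO/XOX/XXO] end (terminal -1, O#4); searched ..O/.OX/XXO to 12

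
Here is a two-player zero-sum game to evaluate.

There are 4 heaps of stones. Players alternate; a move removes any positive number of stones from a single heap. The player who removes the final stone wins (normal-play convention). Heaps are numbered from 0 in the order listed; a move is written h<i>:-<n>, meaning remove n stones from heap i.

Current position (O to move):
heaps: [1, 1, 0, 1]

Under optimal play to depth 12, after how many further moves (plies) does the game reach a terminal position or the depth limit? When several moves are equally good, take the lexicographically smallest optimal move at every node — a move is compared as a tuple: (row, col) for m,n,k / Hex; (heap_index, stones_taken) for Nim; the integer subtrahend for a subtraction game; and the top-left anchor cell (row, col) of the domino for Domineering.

PV length from [(1,1,0,1)]: 3 plies

p1 O@[(1,1,0,1)]: h0:-1[(0,1,0,1)]+1* h1:-1[(1,0,0,1)]+1 h3:-1[(1,1,0,0)]+1
p2 X@[(0,1,0,1)]: h1:-1[(0,0,0,1)]-1* h3:-1[(0,1,0,0)]-1
p3 O@[(0,0,0,1)]: h3:-1[(0,0,0,0)]+1*
p4 X@[(0,0,0,0)] terminal -1; root [(1,1,0,1)] d12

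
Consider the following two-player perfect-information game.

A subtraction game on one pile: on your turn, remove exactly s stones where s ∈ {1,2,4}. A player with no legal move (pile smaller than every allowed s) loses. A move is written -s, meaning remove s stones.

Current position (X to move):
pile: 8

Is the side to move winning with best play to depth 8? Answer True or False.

[8] X move#1: -1:-1/7, -2:+1/6*, -4:-1/4
[6] O move#2: -1:-1/5*, -2:-1/4, -4:-1/2
[5] X move#3: -1:-1/4, -2:+1/3*, -4:-1/1
[3] O move#4: -1:-1/2*, -2:-1/1
[2] X move#5: -1:-1/1, -2:+1/0*
[0] end (terminal -1, O#6); searched 8 to 8

X winning at [8]: True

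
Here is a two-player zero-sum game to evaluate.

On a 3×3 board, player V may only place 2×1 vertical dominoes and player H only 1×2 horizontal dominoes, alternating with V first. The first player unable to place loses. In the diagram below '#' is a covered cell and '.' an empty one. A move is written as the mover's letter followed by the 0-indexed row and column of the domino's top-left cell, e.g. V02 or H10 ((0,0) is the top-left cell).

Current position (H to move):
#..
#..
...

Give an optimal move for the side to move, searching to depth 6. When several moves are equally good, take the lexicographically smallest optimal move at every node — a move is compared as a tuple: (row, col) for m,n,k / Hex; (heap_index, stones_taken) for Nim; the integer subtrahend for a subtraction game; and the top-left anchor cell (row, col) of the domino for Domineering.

H's best at [#../#../...]: H11

[#../#../...] H move#1: H01:-1/###/#../..., H11:+1/#../###/...*, H20:-1/#../#../##., H21:-1/#../#../.##
[#../###/...] end (terminal -1, V#2); searched #../#../... to 6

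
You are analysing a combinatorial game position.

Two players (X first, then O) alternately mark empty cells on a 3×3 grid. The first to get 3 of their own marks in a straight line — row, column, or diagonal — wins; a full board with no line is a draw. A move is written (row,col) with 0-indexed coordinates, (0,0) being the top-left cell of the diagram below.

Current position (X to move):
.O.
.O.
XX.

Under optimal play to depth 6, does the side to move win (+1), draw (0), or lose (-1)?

value(.O./.O./XX., X) = +1

ply 1, X at .O./.O./XX. | (0,0)=+1→XO./.O./XX.*; (0,2)=+0→.OX/.O./XX.; (1,0)=+1→.O./XO./XX.; (1,2)=+0→.O./.OX/XX.; (2,2)=+1→.O./.O./XXX
ply 2, O at XO./.O./XX. | (0,2)=-1→XOO/.O./XX.*; (1,0)=-1→XO./OO./XX.; (1,2)=-1→XO./.OO/XX.; (2,2)=-1→XO./.O./XXO
ply 3, X at XOO/.O./XX. | (1,0)=+1→XOO/XO./XX.*; (1,2)=+1→XOO/.OX/XX.; (2,2)=+1→XOO/.O./XXX
ply 4: XOO/XO./XX. is terminal -1 (O); from .O./.O./XX. depth 6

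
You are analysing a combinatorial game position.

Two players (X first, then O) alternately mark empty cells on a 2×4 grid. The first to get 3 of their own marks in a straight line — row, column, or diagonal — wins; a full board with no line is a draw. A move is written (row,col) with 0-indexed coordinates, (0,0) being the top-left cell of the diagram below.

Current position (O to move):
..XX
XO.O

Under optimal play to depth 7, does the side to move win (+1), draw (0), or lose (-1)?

[..XX/XO.O] O move#1: (0,0):-1/O.XX/XO.O, (0,1):+0/.OXX/XO.O, (1,2):+1/..XX/XOOO*
[..XX/XOOO] end (terminal -1, X#2); searched ..XX/XO.O to 7

value(..XX/XO.O, O) = +1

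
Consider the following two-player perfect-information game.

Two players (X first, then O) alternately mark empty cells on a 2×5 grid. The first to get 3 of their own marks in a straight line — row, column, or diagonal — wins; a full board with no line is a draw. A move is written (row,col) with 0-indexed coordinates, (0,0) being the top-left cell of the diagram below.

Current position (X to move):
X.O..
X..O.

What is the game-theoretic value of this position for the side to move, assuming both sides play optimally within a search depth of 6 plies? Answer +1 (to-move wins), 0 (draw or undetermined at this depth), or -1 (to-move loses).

[X.O../X..O.] X move#1: (0,1):-1/XXO../X..O., (0,3):-1/X.OX./X..O., (0,4):-1/X.O.X/X..O., (1,1):-1/X.O../XX.O., (1,2):+0/X.O../X.XO.*, (1,4):-1/X.O../X..OX
[X.O../X.XO.] O move#2: (0,1):-1/XOO../X.XO., (0,3):-1/X.OO./X.XO., (0,4):-1/X.O.O/X.XO., (1,1):+0/X.O../XOXO.*, (1,4):-1/X.O../X.XOO
[X.O../XOXO.] X move#3: (0,1):+0/XXO../XOXO.*, (0,3):+0/X.OX./XOXO., (0,4):+0/X.O.X/XOXO., (1,4):-1/X.O../XOXOX
[XXO../XOXO.] O move#4: (0,3):+0/XXOO./XOXO.*, (0,4):+0/XXO.O/XOXO., (1,4):+0/XXO../XOXOO
[XXOO./XOXO.] X move#5: (0,4):+0/XXOOX/XOXO.*, (1,4):-1/XXOO./XOXOX
[XXOOX/XOXO.] O move#6: (1,4):+0/XXOOX/XOXOO*
[XXOOX/XOXOO] end (terminal +0, X#7); searched X.O../X..O. to 6

value(X.O../X..O., X) = 0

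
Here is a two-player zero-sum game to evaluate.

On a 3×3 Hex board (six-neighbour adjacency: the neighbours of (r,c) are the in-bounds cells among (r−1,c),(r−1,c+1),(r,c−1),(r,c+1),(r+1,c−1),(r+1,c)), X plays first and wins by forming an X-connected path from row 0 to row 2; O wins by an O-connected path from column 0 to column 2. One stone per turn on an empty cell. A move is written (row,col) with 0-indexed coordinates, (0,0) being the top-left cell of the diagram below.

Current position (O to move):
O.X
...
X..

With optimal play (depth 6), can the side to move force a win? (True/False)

[O.X/.../X..] O move#1: (0,1):-1/OOX/.../X..*, (1,0):-1/O.X/O../X.., (1,1):-1/O.X/.O./X.., (1,2):-1/O.X/..O/X.., (2,1):-1/O.X/.../XO., (2,2):-1/O.X/.../X.O
[OOX/.../X..] X move#2: (1,0):+1/OOX/X../X..*, (1,1):+1/OOX/.X./X.., (1,2):+1/OOX/..X/X.., (2,1):+1/OOX/.../XX., (2,2):+1/OOX/.../X.X
[OOX/X../X..] O move#3: (1,1):-1/OOX/XO./X..*, (1,2):-1/OOX/X.O/X.., (2,1):-1/OOX/X../XO., (2,2):-1/OOX/X../X.O
[OOX/XO./X..] X move#4: (1,2):+1/OOX/XOX/X..*, (2,1):-1/OOX/XO./XX., (2,2):-1/OOX/XO./X.X
[OOX/XOX/X..] O move#5: (2,1):-1/OOX/XOX/XO.*, (2,2):-1/OOX/XOX/X.O
[OOX/XOX/XO.] X move#6: (2,2):+1/OOX/XOX/XOX*
[OOX/XOX/XOX] end (terminal -1, O#7); searched O.X/.../X.. to 6

O winning at [O.X/.../X..]: False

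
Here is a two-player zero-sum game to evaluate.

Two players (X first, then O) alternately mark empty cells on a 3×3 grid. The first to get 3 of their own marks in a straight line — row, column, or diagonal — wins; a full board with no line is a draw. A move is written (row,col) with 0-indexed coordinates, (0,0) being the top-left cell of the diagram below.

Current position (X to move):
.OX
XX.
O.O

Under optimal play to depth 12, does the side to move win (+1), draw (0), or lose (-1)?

p1 X@[.OX/XX./O.O]: (0,0)[XOX/XX./O.O]-1 (1,2)[.OX/XXX/O.O]+1* (2,1)[.OX/XX./OXO]+0
p2 O@[.OX/XXX/O.O] terminal -1; root [.OX/XX./O.O] d12

value(.OX/XX./O.O, X) = +1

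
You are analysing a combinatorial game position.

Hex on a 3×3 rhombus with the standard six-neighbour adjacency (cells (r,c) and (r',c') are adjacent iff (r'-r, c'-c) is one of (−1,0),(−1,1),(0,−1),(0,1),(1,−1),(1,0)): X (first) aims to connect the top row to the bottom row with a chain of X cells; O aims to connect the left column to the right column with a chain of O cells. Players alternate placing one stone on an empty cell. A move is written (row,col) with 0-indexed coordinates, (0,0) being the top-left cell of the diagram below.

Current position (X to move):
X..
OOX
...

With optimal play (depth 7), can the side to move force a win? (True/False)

X winning at [X../OOX/...]: True

p1 X@[X../OOX/...]: (0,1)[XX./OOX/...]-1 (0,2)[X.X/OOX/...]+1* (2,0)[X../OOX/X..]-1 (2,1)[X../OOX/.X.]-1 (2,2)[X../OOX/..X]-1
p2 O@[X.X/OOX/...]: (0,1)[XOX/OOX/...]-1* (2,0)[X.X/OOX/O..]-1 (2,1)[X.X/OOX/.O.]-1 (2,2)[X.X/OOX/..O]-1
p3 X@[XOX/OOX/...]: (2,0)[XOX/OOX/X..]+1* (2,1)[XOX/OOX/.X.]+1 (2,2)[XOX/OOX/..X]+1
p4 O@[XOX/OOX/X..]: (2,1)[XOX/OOX/XO.]-1* (2,2)[XOX/OOX/X.O]-1
p5 X@[XOX/OOX/XO.]: (2,2)[XOX/OOX/XOX]+1*
p6 O@[XOX/OOX/XOX] terminal -1; root [X../OOX/...] d7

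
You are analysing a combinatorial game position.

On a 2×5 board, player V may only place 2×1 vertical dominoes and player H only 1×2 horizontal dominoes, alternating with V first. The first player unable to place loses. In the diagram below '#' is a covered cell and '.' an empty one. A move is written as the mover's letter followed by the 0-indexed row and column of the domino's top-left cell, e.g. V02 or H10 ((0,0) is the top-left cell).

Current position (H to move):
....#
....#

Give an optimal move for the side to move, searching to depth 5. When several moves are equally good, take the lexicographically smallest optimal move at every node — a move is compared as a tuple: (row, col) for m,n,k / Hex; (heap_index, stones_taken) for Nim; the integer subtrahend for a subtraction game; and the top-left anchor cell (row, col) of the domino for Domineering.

ply 1, H at ....#/....# | H00=-1→##..#/....#; H01=+1→.##.#/....#*; H02=-1→..###/....#; H10=-1→....#/##..#; H11=+1→....#/.##.#; H12=-1→....#/..###
ply 2, V at .##.#/....# | V00=-1→###.#/#...#*; V03=-1→.####/...##
ply 3, H at ###.#/#...# | H11=-1→###.#/###.#; H12=+1→###.#/#.###*
ply 4: ###.#/#.### is terminal -1 (V); from ....#/....# depth 5

H's best at [....#/....#]: H01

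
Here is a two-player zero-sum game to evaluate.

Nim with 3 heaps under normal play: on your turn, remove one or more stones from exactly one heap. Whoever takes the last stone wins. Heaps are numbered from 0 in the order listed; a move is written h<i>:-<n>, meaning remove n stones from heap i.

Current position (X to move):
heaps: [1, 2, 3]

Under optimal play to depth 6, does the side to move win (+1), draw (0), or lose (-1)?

value((1,2,3), X) = -1

p1 X@[(1,2,3)]: h0:-1[(0,2,3)]-1* h1:-1[(1,1,3)]-1 h1:-2[(1,0,3)]-1 h2:-1[(1,2,2)]-1 h2:-2[(1,2,1)]-1 h2:-3[(1,2,0)]-1
p2 O@[(0,2,3)]: h1:-1[(0,1,3)]-1 h1:-2[(0,0,3)]-1 h2:-1[(0,2,2)]+1* h2:-2[(0,2,1)]-1 h2:-3[(0,2,0)]-1
p3 X@[(0,2,2)]: h1:-1[(0,1,2)]-1* h1:-2[(0,0,2)]-1 h2:-1[(0,2,1)]-1 h2:-2[(0,2,0)]-1
p4 O@[(0,1,2)]: h1:-1[(0,0,2)]-1 h2:-1[(0,1,1)]+1* h2:-2[(0,1,0)]-1
p5 X@[(0,1,1)]: h1:-1[(0,0,1)]-1* h2:-1[(0,1,0)]-1
p6 O@[(0,0,1)]: h2:-1[(0,0,0)]+1*
p7 X@[(0,0,0)] terminal -1; root [(1,2,3)] d6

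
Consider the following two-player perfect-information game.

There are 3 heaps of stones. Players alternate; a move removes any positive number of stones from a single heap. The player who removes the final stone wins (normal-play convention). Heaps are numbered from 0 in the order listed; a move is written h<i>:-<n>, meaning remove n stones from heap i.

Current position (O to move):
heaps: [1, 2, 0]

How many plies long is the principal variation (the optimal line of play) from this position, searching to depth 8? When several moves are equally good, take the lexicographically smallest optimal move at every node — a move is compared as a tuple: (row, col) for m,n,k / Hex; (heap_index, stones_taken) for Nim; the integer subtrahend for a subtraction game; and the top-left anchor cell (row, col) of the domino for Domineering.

PV length from [(1,2,0)]: 3 plies

[(1,2,0)] O move#1: h0:-1:-1/(0,2,0), h1:-1:+1/(1,1,0)*, h1:-2:-1/(1,0,0)
[(1,1,0)] X move#2: h0:-1:-1/(0,1,0)*, h1:-1:-1/(1,0,0)
[(0,1,0)] O move#3: h1:-1:+1/(0,0,0)*
[(0,0,0)] end (terminal -1, X#4); searched (1,2,0) to 8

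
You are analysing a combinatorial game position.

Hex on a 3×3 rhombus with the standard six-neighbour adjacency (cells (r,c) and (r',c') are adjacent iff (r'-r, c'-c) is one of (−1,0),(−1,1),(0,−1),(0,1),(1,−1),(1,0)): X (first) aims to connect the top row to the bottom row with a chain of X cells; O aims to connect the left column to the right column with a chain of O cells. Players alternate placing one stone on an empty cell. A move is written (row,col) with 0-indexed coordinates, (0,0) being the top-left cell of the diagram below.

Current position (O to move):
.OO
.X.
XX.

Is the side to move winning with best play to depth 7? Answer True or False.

O winning at [.OO/.X./XX.]: True

p1 O@[.OO/.X./XX.]: (0,0)[OOO/.X./XX.]+1* (1,0)[.OO/OX./XX.]+1 (1,2)[.OO/.XO/XX.]+1 (2,2)[.OO/.X./XXO]+1
p2 X@[OOO/.X./XX.] terminal -1; root [.OO/.X./XX.] d7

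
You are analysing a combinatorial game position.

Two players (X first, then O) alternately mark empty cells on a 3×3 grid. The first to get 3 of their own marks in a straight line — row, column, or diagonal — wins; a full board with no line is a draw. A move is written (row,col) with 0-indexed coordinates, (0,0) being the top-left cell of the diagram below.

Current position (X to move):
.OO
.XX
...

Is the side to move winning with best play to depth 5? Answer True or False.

X winning at [.OO/.XX/...]: True

ply 1, X at .OO/.XX/... | (0,0)=+1→XOO/.XX/...*; (1,0)=+1→.OO/XXX/...; (2,0)=-1→.OO/.XX/X..; (2,1)=-1→.OO/.XX/.X.; (2,2)=-1→.OO/.XX/..X
ply 2, O at XOO/.XX/... | (1,0)=-1→XOO/OXX/...*; (2,0)=-1→XOO/.XX/O..; (2,1)=-1→XOO/.XX/.O.; (2,2)=-1→XOO/.XX/..O
ply 3, X at XOO/OXX/... | (2,0)=+0→XOO/OXX/X..; (2,1)=+0→XOO/OXX/.X.; (2,2)=+1→XOO/OXX/..X*
ply 4: XOO/OXX/..X is terminal -1 (O); from .OO/.XX/... depth 5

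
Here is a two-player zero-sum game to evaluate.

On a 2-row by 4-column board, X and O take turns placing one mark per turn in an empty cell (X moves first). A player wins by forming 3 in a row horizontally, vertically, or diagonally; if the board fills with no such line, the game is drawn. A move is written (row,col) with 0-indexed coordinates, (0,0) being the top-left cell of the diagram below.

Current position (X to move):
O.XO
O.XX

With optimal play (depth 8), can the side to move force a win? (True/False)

X winning at [O.XO/O.XX]: True

ply 1, X at O.XO/O.XX | (0,1)=+0→OXXO/O.XX; (1,1)=+1→O.XO/OXXX*
ply 2: O.XO/OXXX is terminal -1 (O); from O.XO/O.XX depth 8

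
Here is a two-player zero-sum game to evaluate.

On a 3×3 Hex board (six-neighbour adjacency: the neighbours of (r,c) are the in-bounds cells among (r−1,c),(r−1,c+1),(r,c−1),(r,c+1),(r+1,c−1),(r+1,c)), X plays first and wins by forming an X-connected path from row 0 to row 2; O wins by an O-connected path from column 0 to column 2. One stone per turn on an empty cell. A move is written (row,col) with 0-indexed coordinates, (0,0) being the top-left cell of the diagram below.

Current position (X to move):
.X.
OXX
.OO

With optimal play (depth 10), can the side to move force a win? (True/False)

p1 X@[.X./OXX/.OO]: (0,0)[XX./OXX/.OO]-1 (0,2)[.XX/OXX/.OO]-1 (2,0)[.X./OXX/XOO]+1*
p2 O@[.X./OXX/XOO] terminal -1; root [.X./OXX/.OO] d10

X winning at [.X./OXX/.OO]: True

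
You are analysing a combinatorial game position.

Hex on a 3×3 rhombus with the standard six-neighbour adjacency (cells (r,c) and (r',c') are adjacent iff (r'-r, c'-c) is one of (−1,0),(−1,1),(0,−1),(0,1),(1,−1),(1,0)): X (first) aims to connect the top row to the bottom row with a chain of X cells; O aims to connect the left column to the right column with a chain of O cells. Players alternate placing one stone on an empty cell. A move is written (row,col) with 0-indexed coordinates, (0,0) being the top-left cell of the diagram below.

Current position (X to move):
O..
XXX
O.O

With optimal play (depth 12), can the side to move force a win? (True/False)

X winning at [O../XXX/O.O]: True

p1 X@[O../XXX/O.O]: (0,1)[OX./XXX/O.O]-1 (0,2)[O.X/XXX/O.O]-1 (2,1)[O../XXX/OXO]+1*
p2 O@[O../XXX/OXO]: (0,1)[OO./XXX/OXO]-1* (0,2)[O.O/XXX/OXO]-1
p3 X@[OO./XXX/OXO]: (0,2)[OOX/XXX/OXO]+1*
p4 O@[OOX/XXX/OXO] terminal -1; root [O../XXX/O.O] d12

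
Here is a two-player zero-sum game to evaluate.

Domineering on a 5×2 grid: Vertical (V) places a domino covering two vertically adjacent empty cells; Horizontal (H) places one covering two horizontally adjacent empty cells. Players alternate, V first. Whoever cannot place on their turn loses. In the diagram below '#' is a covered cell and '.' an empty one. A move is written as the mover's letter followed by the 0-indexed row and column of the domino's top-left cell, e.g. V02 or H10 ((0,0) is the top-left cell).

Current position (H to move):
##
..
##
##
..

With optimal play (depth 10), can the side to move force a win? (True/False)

H winning at [##/../##/##/..]: True

[##/../##/##/..] H move#1: H10:+1/##/##/##/##/..*, H40:+1/##/../##/##/##
[##/##/##/##/..] end (terminal -1, V#2); searched ##/../##/##/.. to 10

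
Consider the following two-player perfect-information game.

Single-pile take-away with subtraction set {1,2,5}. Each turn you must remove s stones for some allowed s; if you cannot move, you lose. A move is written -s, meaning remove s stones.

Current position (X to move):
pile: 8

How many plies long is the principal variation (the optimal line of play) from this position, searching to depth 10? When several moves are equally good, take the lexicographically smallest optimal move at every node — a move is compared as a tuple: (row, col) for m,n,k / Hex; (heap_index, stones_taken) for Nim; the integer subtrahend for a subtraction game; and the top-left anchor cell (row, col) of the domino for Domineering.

PV length from [8]: 5 plies

p1 X@[8]: -1[7]-1 -2[6]+1* -5[3]+1
p2 O@[6]: -1[5]-1* -2[4]-1 -5[1]-1
p3 X@[5]: -1[4]-1 -2[3]+1* -5[0]+1
p4 O@[3]: -1[2]-1* -2[1]-1
p5 X@[2]: -1[1]-1 -2[0]+1*
p6 O@[0] terminal -1; root [8] d10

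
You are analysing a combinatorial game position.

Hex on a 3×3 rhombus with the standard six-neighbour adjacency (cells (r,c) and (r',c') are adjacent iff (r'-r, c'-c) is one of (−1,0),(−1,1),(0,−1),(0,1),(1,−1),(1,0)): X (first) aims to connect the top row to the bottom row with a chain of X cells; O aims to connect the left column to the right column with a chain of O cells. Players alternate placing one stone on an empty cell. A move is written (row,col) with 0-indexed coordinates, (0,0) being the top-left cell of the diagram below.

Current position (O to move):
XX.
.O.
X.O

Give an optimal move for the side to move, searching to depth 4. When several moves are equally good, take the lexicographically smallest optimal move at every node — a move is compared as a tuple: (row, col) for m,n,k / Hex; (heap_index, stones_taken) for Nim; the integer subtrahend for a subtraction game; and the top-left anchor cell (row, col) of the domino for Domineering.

O's best at [XX./.O./X.O]: (1,0)

[XX./.O./X.O] O move#1: (0,2):-1/XXO/.O./X.O, (1,0):+1/XX./OO./X.O*, (1,2):-1/XX./.OO/X.O, (2,1):-1/XX./.O./XOO
[XX./OO./X.O] X move#2: (0,2):-1/XXX/OO./X.O*, (1,2):-1/XX./OOX/X.O, (2,1):-1/XX./OO./XXO
[XXX/OO./X.O] O move#3: (1,2):+1/XXX/OOO/X.O*, (2,1):+1/XXX/OO./XOO
[XXX/OOO/X.O] end (terminal -1, X#4); searched XX./.O./X.O to 4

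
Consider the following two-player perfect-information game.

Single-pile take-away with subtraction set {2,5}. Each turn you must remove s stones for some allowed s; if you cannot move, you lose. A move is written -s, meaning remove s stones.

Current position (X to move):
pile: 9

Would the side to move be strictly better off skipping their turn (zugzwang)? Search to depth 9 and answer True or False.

zugzwang(9, X) = False

p1 X@[9]: -2[7]+1* -5[4]+1
p2 O@[7]: -2[5]-1* -5[2]-1
p3 X@[5]: -2[3]-1 -5[0]+1*
p4 O@[0] terminal -1; root [9] d9
suppose X passes — search the same position with O to move:
pass> p1 O@[9]: -2[7]+1* -5[4]+1
pass> p2 X@[7]: -2[5]-1* -5[2]-1
pass> p3 O@[5]: -2[3]-1 -5[0]+1*
pass> p4 X@[0] terminal -1; root [9] d9
for X: play +1, pass -1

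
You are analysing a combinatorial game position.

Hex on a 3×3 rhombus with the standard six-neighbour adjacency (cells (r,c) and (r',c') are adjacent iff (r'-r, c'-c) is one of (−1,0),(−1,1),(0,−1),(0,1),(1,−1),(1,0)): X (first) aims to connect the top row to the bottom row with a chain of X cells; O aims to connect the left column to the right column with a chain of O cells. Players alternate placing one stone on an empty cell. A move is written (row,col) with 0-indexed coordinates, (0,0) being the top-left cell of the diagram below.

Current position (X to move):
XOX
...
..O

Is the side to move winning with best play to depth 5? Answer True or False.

p1 X@[XOX/.../..O]: (1,0)[XOX/X../..O]+1* (1,1)[XOX/.X./..O]+1 (1,2)[XOX/..X/..O]+1 (2,0)[XOX/.../X.O]+1 (2,1)[XOX/.../.XO]+1
p2 O@[XOX/X../..O]: (1,1)[XOX/XO./..O]-1* (1,2)[XOX/X.O/..O]-1 (2,0)[XOX/X../O.O]-1 (2,1)[XOX/X../.OO]-1
p3 X@[XOX/XO./..O]: (1,2)[XOX/XOX/..O]+1* (2,0)[XOX/XO./X.O]+1 (2,1)[XOX/XO./.XO]+1
p4 O@[XOX/XOX/..O]: (2,0)[XOX/XOX/O.O]-1* (2,1)[XOX/XOX/.OO]-1
p5 X@[XOX/XOX/O.O]: (2,1)[XOX/XOX/OXO]+1*
p6 O@[XOX/XOX/OXO] terminal -1; root [XOX/.../..O] d5

X winning at [XOX/.../..O]: True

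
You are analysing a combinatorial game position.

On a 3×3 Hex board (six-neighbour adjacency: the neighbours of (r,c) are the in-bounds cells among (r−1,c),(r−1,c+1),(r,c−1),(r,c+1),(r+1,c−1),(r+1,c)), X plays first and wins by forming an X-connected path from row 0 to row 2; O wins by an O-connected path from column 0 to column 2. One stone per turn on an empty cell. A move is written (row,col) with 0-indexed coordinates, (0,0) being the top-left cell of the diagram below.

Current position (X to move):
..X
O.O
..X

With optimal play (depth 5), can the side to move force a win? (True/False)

p1 X@[..X/O.O/..X]: (0,0)[X.X/O.O/..X]-1 (0,1)[.XX/O.O/..X]-1 (1,1)[..X/OXO/..X]+1* (2,0)[..X/O.O/X.X]-1 (2,1)[..X/O.O/.XX]-1
p2 O@[..X/OXO/..X]: (0,0)[O.X/OXO/..X]-1* (0,1)[.OX/OXO/..X]-1 (2,0)[..X/OXO/O.X]-1 (2,1)[..X/OXO/.OX]-1
p3 X@[O.X/OXO/..X]: (0,1)[OXX/OXO/..X]+1* (2,0)[O.X/OXO/X.X]+1 (2,1)[O.X/OXO/.XX]+1
p4 O@[OXX/OXO/..X]: (2,0)[OXX/OXO/O.X]-1* (2,1)[OXX/OXO/.OX]-1
p5 X@[OXX/OXO/O.X]: (2,1)[OXX/OXO/OXX]+1*
p6 O@[OXX/OXO/OXX] terminal -1; root [..X/O.O/..X] d5

X winning at [..X/O.O/..X]: True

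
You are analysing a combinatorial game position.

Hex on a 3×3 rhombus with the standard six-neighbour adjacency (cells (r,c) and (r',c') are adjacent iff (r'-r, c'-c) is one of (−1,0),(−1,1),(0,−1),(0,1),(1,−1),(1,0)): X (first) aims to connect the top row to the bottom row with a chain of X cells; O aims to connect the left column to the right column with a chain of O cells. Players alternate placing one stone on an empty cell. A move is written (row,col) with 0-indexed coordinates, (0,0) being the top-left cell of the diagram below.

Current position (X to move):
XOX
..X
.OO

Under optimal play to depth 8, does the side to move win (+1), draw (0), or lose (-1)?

[XOX/..X/.OO] X move#1: (1,0):-1/XOX/X.X/.OO, (1,1):-1/XOX/.XX/.OO, (2,0):+1/XOX/..X/XOO*
[XOX/..X/XOO] O move#2: (1,0):-1/XOX/O.X/XOO*, (1,1):-1/XOX/.OX/XOO
[XOX/O.X/XOO] X move#3: (1,1):+1/XOX/OXX/XOO*
[XOX/OXX/XOO] end (terminal -1, O#4); searched XOX/..X/.OO to 8

value(XOX/..X/.OO, X) = +1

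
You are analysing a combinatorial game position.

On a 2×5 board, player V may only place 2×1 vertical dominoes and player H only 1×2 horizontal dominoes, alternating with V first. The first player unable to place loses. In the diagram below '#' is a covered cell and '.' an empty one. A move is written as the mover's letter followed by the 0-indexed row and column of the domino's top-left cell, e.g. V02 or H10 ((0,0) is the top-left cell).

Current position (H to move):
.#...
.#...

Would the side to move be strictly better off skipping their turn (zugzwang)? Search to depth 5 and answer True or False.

p1 H@[.#.../.#...]: H02[.###./.#...]-1* H03[.#.##/.#...]-1 H12[.#.../.###.]-1 H13[.#.../.#.##]-1
p2 V@[.###./.#...]: V00[####./##...]-1 V04[.####/.#..#]+1*
p3 H@[.####/.#..#]: H12[.####/.####]-1*
p4 V@[.####/.####]: V00[#####/#####]+1*
p5 H@[#####/#####] terminal -1; root [.#.../.#...] d5
if H skipped the turn, V would face:
~ p1 V@[.#.../.#...]: V00[##.../##...]-1 V02[.##../.##..]-1 V03[.#.#./.#.#.]+1* V04[.#..#/.#..#]-1
~ p2 H@[.#.#./.#.#.] terminal -1; root [.#.../.#...] d5
compare (H): move=-1 vs pass=-1

zugzwang(.#.../.#..., H) = False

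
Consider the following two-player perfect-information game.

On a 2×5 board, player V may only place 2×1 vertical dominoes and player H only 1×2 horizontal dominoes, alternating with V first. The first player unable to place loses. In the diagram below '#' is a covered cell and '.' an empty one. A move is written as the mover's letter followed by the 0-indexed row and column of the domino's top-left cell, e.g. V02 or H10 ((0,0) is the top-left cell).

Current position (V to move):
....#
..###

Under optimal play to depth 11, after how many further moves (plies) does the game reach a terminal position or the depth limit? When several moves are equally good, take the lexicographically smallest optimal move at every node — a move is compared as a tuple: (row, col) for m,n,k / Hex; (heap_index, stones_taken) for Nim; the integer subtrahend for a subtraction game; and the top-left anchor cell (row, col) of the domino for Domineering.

ply 1, V at ....#/..### | V00=-1→#...#/#.###; V01=+1→.#..#/.####*
ply 2, H at .#..#/.#### | H02=-1→.####/.####*
ply 3, V at .####/.#### | V00=+1→#####/#####*
ply 4: #####/##### is terminal -1 (H); from ....#/..### depth 11

PV length from [....#/..###]: 3 plies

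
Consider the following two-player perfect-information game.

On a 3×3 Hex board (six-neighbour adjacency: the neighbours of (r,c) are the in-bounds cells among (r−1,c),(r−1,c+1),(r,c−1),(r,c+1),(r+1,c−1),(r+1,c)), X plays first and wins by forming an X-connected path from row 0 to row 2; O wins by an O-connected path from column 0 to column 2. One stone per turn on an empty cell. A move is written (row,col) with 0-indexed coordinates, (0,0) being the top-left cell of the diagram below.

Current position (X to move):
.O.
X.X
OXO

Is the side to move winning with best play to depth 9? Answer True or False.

X winning at [.O./X.X/OXO]: True

[.O./X.X/OXO] X move#1: (0,0):+1/XO./X.X/OXO*, (0,2):+1/.OX/X.X/OXO, (1,1):+1/.O./XXX/OXO
[XO./X.X/OXO] O move#2: (0,2):-1/XOO/X.X/OXO*, (1,1):-1/XO./XOX/OXO
[XOO/X.X/OXO] X move#3: (1,1):+1/XOO/XXX/OXO*
[XOO/XXX/OXO] end (terminal -1, O#4); searched .O./X.X/OXO to 9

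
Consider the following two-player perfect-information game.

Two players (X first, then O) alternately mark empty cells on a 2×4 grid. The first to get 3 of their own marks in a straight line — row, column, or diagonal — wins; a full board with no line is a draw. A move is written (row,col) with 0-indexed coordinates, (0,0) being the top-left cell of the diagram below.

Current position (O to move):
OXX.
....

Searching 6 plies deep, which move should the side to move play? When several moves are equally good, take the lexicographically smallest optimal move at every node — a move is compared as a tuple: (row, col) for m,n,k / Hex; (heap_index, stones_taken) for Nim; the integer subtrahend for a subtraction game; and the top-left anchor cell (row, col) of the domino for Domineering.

O's best at [OXX./....]: (0,3)

ply 1, O at OXX./.... | (0,3)=+0→OXXO/....*; (1,0)=-1→OXX./O...; (1,1)=-1→OXX./.O..; (1,2)=-1→OXX./..O.; (1,3)=-1→OXX./...O
ply 2, X at OXXO/.... | (1,0)=+0→OXXO/X...*; (1,1)=+0→OXXO/.X..; (1,2)=+0→OXXO/..X.; (1,3)=+0→OXXO/...X
ply 3, O at OXXO/X... | (1,1)=+0→OXXO/XO..*; (1,2)=+0→OXXO/X.O.; (1,3)=+0→OXXO/X..O
ply 4, X at OXXO/XO.. | (1,2)=+0→OXXO/XOX.*; (1,3)=+0→OXXO/XO.X
ply 5, O at OXXO/XOX. | (1,3)=+0→OXXO/XOXO*
ply 6: OXXO/XOXO is terminal +0 (X); from OXX./.... depth 6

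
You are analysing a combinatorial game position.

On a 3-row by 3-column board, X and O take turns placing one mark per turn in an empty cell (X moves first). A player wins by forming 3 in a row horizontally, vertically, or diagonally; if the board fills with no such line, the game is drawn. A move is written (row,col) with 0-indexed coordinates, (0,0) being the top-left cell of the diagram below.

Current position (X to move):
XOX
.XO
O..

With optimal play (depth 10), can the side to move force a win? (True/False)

[XOX/.XO/O..] X move#1: (1,0):+0/XOX/XXO/O.., (2,1):+0/XOX/.XO/OX., (2,2):+1/XOX/.XO/O.X*
[XOX/.XO/O.X] end (terminal -1, O#2); searched XOX/.XO/O.. to 10

X winning at [XOX/.XO/O..]: True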